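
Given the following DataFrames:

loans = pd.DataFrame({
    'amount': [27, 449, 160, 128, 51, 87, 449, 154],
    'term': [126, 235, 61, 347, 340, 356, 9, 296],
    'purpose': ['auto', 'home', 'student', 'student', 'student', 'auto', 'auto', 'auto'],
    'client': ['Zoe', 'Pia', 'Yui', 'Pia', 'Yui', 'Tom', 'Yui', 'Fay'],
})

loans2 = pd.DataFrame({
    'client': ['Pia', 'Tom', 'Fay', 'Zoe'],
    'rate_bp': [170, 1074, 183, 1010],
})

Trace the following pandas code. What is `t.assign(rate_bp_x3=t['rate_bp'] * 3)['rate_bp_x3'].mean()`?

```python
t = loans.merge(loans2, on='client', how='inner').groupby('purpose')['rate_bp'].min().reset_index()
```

merge on 'client' (how='inner') → 5 rows:
   amount  term  purpose client  rate_bp
0      27   126     auto    Zoe     1010
1     449   235     home    Pia      170
2     128   347  student    Pia      170
3      87   356     auto    Tom     1074
4     154   296     auto    Fay      183
group by purpose, min of rate_bp:
purpose
auto       183
home       170
student    170
Name: rate_bp, dtype: int64
reset_index():
   purpose  rate_bp
0     auto      183
1     home      170
2  student      170
add column rate_bp_x3 = t['rate_bp'] * 3:
   purpose  rate_bp  rate_bp_x3
0     auto      183         549
1     home      170         510
2  student      170         510
So mean() = 523.0.

523.0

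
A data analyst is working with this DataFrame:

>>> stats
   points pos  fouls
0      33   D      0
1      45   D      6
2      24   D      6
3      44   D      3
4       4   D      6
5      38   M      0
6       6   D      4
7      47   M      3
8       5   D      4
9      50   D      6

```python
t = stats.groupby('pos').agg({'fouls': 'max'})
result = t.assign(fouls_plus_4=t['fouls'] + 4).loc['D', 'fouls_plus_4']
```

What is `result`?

10

group by pos, max of fouls:
     fouls
pos       
D        6
M        3
add column fouls_plus_4 = t['fouls'] + 4:
     fouls  fouls_plus_4
pos                     
D        6            10
M        3             7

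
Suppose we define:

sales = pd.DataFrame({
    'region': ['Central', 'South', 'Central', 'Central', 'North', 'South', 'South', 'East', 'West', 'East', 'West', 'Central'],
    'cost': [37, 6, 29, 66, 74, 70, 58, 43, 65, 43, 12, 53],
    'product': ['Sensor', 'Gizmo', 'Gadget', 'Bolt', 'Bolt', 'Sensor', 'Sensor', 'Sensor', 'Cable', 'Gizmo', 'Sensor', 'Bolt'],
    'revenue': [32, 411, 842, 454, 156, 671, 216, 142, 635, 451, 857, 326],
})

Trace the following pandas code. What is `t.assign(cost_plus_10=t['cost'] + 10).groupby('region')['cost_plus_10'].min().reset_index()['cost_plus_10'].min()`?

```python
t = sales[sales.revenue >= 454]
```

22

filter rows where revenue >= 454:
     region  cost product  revenue
2   Central    29  Gadget      842
3   Central    66    Bolt      454
5     South    70  Sensor      671
8      West    65   Cable      635
10     West    12  Sensor      857
add column cost_plus_10 = t['cost'] + 10:
     region  cost product  revenue  cost_plus_10
2   Central    29  Gadget      842            39
3   Central    66    Bolt      454            76
5     South    70  Sensor      671            80
8      West    65   Cable      635            75
10     West    12  Sensor      857            22
group by region, min of cost_plus_10:
region
Central    39
South      80
West       22
Name: cost_plus_10, dtype: int64
reset_index():
    region  cost_plus_10
0  Central            39
1    South            80
2     West            22
Then the min of column 'cost_plus_10': 22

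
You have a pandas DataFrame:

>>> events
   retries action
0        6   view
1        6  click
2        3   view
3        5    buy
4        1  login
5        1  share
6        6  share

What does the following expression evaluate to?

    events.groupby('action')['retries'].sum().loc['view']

9

group by action, sum of retries:
action
buy      5
click    6
login    1
share    7
view     9
Name: retries, dtype: int64
Taking the value at index 'view' gives 9.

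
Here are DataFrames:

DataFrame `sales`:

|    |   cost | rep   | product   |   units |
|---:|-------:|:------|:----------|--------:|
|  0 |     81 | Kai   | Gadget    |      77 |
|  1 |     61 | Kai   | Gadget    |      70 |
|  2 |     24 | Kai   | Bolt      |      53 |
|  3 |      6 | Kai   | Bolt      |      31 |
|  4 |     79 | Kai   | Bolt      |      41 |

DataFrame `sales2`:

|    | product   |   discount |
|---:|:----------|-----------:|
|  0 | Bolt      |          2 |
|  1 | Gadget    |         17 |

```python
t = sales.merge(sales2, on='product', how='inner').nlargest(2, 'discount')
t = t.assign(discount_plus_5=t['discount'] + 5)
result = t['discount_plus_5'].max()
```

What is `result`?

merge on 'product' (how='inner') → 5 rows:
   cost  rep product  units  discount
0    81  Kai  Gadget     77        17
1    61  Kai  Gadget     70        17
2    24  Kai    Bolt     53         2
3     6  Kai    Bolt     31         2
4    79  Kai    Bolt     41         2
take 2 rows with largest discount:
   cost  rep product  units  discount
0    81  Kai  Gadget     77        17
1    61  Kai  Gadget     70        17
add column discount_plus_5 = t['discount'] + 5:
   cost  rep product  units  discount  discount_plus_5
0    81  Kai  Gadget     77        17               22
1    61  Kai  Gadget     70        17               22

22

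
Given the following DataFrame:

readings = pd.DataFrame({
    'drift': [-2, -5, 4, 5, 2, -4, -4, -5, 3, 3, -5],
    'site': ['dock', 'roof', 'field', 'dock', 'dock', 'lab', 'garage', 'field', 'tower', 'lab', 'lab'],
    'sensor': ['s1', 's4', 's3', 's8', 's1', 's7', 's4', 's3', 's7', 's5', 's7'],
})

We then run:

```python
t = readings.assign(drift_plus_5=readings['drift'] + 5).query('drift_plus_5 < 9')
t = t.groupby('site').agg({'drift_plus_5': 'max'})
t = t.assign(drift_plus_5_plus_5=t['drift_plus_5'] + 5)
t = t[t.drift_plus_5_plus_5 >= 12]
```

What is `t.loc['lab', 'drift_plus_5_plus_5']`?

add column drift_plus_5 = readings['drift'] + 5:
    drift    site sensor  drift_plus_5
0      -2    dock     s1             3
1      -5    roof     s4             0
2       4   field     s3             9
3       5    dock     s8            10
4       2    dock     s1             7
5      -4     lab     s7             1
6      -4  garage     s4             1
7      -5   field     s3             0
8       3   tower     s7             8
9       3     lab     s5             8
10     -5     lab     s7             0
filter rows where drift_plus_5 < 9:
    drift    site sensor  drift_plus_5
0      -2    dock     s1             3
1      -5    roof     s4             0
4       2    dock     s1             7
5      -4     lab     s7             1
6      -4  garage     s4             1
7      -5   field     s3             0
8       3   tower     s7             8
9       3     lab     s5             8
10     -5     lab     s7             0
group by site, max of drift_plus_5:
        drift_plus_5
site                
dock               7
field              0
garage             1
lab                8
roof               0
tower              8
add column drift_plus_5_plus_5 = t['drift_plus_5'] + 5:
        drift_plus_5  drift_plus_5_plus_5
site                                     
dock               7                   12
field              0                    5
garage             1                    6
lab                8                   13
roof               0                    5
tower              8                   13
filter rows where drift_plus_5_plus_5 >= 12:
       drift_plus_5  drift_plus_5_plus_5
site                                    
dock              7                   12
lab               8                   13
tower             8                   13

13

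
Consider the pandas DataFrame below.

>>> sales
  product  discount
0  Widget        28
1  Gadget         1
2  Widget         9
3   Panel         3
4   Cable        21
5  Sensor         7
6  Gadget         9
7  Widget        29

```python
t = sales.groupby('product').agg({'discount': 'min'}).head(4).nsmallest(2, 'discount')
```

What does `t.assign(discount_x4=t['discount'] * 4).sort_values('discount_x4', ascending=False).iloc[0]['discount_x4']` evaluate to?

group by product, min of discount:
         discount
product          
Cable          21
Gadget          1
Panel           3
Sensor          7
Widget          9
take first 4 rows:
         discount
product          
Cable          21
Gadget          1
Panel           3
Sensor          7
take 2 rows with smallest discount:
         discount
product          
Gadget          1
Panel           3
add column discount_x4 = t['discount'] * 4:
         discount  discount_x4
product                       
Gadget          1            4
Panel           3           12
sort by discount_x4 descending:
         discount  discount_x4
product                       
Panel           3           12
Gadget          1            4
Reading off the value at position 0, column 'discount_x4', we get 12.

12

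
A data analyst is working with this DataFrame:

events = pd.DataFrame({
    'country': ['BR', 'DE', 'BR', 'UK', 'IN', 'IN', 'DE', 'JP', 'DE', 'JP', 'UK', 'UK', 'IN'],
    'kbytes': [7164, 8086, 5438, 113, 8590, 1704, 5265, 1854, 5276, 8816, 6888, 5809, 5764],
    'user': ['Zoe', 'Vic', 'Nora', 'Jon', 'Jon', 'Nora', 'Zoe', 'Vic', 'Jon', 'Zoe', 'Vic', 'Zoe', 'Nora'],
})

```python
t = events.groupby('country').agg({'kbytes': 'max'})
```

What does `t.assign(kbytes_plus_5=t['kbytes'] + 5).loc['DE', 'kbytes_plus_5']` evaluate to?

group by country, max of kbytes:
         kbytes
country        
BR         7164
DE         8086
IN         8590
JP         8816
UK         6888
add column kbytes_plus_5 = t['kbytes'] + 5:
         kbytes  kbytes_plus_5
country                       
BR         7164           7169
DE         8086           8091
IN         8590           8595
JP         8816           8821
UK         6888           6893
Hence 8091.

8091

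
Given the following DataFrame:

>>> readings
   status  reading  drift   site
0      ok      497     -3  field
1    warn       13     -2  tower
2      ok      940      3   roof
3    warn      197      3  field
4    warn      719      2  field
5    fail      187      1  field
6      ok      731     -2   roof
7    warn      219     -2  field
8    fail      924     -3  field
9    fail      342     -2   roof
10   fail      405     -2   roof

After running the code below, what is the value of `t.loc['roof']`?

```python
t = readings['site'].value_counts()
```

4

value_counts of site:
site
field    6
roof     4
tower    1
Name: count, dtype: int64
Then the value at index 'roof': 4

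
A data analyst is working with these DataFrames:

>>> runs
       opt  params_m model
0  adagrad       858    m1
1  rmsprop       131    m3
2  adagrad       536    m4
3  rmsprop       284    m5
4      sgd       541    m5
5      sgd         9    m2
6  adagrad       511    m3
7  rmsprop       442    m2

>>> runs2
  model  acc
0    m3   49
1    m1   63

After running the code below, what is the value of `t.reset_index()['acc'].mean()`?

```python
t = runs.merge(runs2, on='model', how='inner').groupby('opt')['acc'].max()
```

56.0

merge on 'model' (how='inner') → 3 rows:
       opt  params_m model  acc
0  adagrad       858    m1   63
1  rmsprop       131    m3   49
2  adagrad       511    m3   49
group by opt, max of acc:
opt
adagrad    63
rmsprop    49
Name: acc, dtype: int64
reset_index():
       opt  acc
0  adagrad   63
1  rmsprop   49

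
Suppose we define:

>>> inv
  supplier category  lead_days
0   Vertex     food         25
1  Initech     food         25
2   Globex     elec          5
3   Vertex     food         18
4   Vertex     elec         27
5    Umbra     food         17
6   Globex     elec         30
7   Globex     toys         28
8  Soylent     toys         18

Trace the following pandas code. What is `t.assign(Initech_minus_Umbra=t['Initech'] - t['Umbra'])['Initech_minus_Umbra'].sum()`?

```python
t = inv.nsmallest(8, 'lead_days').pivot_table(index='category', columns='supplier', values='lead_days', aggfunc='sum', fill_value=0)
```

8

take 8 rows with smallest lead_days:
  supplier category  lead_days
2   Globex     elec          5
5    Umbra     food         17
3   Vertex     food         18
8  Soylent     toys         18
0   Vertex     food         25
1  Initech     food         25
4   Vertex     elec         27
7   Globex     toys         28
pivot: rows=category, cols=supplier, sum(lead_days):
supplier  Globex  Initech  Soylent  Umbra  Vertex
category                                         
elec           5        0        0      0      27
food           0       25        0     17      43
toys          28        0       18      0       0
add column Initech_minus_Umbra = t['Initech'] - t['Umbra']:
supplier  Globex  Initech  Soylent  Umbra  Vertex  Initech_minus_Umbra
category                                                              
elec           5        0        0      0      27                    0
food           0       25        0     17      43                    8
toys          28        0       18      0       0                    0
So sum() = 8.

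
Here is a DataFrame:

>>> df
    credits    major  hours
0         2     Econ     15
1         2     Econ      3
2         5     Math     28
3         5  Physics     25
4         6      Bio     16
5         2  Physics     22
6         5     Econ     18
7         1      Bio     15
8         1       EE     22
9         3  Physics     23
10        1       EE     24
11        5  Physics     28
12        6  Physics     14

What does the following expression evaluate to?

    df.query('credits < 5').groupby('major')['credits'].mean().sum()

filter rows where credits < 5:
    credits    major  hours
0         2     Econ     15
1         2     Econ      3
5         2  Physics     22
7         1      Bio     15
8         1       EE     22
9         3  Physics     23
10        1       EE     24
group by major, mean of credits:
major
Bio        1.0
EE         1.0
Econ       2.0
Physics    2.5
Name: credits, dtype: float64

6.5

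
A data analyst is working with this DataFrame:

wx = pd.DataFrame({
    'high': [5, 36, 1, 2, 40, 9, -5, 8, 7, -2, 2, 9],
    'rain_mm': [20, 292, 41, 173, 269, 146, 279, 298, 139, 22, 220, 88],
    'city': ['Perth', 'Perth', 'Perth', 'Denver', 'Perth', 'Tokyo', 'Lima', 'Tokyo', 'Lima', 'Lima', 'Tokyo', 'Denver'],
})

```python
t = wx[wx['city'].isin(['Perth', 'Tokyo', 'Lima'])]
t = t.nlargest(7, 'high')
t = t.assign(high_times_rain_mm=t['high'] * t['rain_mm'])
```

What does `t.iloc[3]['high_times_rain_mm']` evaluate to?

2384

filter rows where city in ['Perth', 'Tokyo', 'Lima']:
    high  rain_mm   city
0      5       20  Perth
1     36      292  Perth
2      1       41  Perth
4     40      269  Perth
5      9      146  Tokyo
6     -5      279   Lima
7      8      298  Tokyo
8      7      139   Lima
9     -2       22   Lima
10     2      220  Tokyo
take 7 rows with largest high:
    high  rain_mm   city
4     40      269  Perth
1     36      292  Perth
5      9      146  Tokyo
7      8      298  Tokyo
8      7      139   Lima
0      5       20  Perth
10     2      220  Tokyo
add column high_times_rain_mm = t['high'] * t['rain_mm']:
    high  rain_mm   city  high_times_rain_mm
4     40      269  Perth               10760
1     36      292  Perth               10512
5      9      146  Tokyo                1314
7      8      298  Tokyo                2384
8      7      139   Lima                 973
0      5       20  Perth                 100
10     2      220  Tokyo                 440
Hence 2384.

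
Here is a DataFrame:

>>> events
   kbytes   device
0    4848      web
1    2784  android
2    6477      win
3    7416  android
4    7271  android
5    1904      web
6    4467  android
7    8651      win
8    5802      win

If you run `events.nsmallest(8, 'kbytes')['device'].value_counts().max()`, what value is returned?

take 8 rows with smallest kbytes:
   kbytes   device
5    1904      web
1    2784  android
6    4467  android
0    4848      web
8    5802      win
2    6477      win
4    7271  android
3    7416  android
value_counts of device:
device
android    4
web        2
win        2
Name: count, dtype: int64
Then the max of the resulting series: 4

4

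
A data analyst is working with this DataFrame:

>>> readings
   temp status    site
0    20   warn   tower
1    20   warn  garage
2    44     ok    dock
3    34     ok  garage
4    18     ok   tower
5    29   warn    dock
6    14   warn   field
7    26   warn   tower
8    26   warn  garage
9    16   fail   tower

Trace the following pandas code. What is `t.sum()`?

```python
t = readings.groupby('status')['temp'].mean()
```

70.5

group by status, mean of temp:
status
fail    16.0
ok      32.0
warn    22.5
Name: temp, dtype: float64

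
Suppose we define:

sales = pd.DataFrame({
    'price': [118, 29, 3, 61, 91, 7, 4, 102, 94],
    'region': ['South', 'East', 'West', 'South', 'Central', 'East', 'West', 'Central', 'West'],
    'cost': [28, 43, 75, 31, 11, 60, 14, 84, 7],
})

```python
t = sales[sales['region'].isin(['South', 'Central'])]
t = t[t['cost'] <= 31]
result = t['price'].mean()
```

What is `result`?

90.0

filter rows where region in ['South', 'Central']:
   price   region  cost
0    118    South    28
3     61    South    31
4     91  Central    11
7    102  Central    84
filter rows where cost <= 31:
   price   region  cost
0    118    South    28
3     61    South    31
4     91  Central    11
Hence 90.0.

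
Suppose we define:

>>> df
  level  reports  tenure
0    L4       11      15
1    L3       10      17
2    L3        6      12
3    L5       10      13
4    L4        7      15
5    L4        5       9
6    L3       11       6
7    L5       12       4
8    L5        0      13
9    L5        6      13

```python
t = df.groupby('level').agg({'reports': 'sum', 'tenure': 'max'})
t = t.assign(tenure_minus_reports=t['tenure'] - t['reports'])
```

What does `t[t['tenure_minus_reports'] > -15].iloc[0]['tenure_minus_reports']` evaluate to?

group by level: sum(reports), max(tenure):
       reports  tenure
level                 
L3          27      17
L4          23      15
L5          28      13
add column tenure_minus_reports = t['tenure'] - t['reports']:
       reports  tenure  tenure_minus_reports
level                                       
L3          27      17                   -10
L4          23      15                    -8
L5          28      13                   -15
filter rows where tenure_minus_reports > -15:
       reports  tenure  tenure_minus_reports
level                                       
L3          27      17                   -10
L4          23      15                    -8

-10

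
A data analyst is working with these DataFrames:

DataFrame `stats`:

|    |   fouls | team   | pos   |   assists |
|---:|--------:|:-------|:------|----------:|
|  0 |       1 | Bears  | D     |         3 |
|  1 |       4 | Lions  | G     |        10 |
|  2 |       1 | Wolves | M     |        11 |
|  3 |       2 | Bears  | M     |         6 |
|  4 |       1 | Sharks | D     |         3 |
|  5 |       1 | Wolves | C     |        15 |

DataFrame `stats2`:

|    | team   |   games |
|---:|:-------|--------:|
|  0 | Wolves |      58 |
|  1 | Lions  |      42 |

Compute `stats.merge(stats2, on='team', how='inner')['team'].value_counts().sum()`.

merge on 'team' (how='inner') → 3 rows:
   fouls    team pos  assists  games
0      4   Lions   G       10     42
1      1  Wolves   M       11     58
2      1  Wolves   C       15     58
value_counts of team:
team
Wolves    2
Lions     1
Name: count, dtype: int64
So sum() = 3.

3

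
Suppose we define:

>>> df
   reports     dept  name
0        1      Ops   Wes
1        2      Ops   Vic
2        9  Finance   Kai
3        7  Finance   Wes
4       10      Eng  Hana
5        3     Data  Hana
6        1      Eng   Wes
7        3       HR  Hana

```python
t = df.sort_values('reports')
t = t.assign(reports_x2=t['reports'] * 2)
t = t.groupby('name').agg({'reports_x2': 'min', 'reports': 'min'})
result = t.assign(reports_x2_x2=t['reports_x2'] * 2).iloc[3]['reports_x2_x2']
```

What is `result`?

4

sort by reports:
   reports     dept  name
0        1      Ops   Wes
6        1      Eng   Wes
1        2      Ops   Vic
5        3     Data  Hana
7        3       HR  Hana
3        7  Finance   Wes
2        9  Finance   Kai
4       10      Eng  Hana
add column reports_x2 = t['reports'] * 2:
   reports     dept  name  reports_x2
0        1      Ops   Wes           2
6        1      Eng   Wes           2
1        2      Ops   Vic           4
5        3     Data  Hana           6
7        3       HR  Hana           6
3        7  Finance   Wes          14
2        9  Finance   Kai          18
4       10      Eng  Hana          20
group by name: min(reports_x2), min(reports):
      reports_x2  reports
name                     
Hana           6        3
Kai           18        9
Vic            4        2
Wes            2        1
add column reports_x2_x2 = t['reports_x2'] * 2:
      reports_x2  reports  reports_x2_x2
name                                    
Hana           6        3             12
Kai           18        9             36
Vic            4        2              8
Wes            2        1              4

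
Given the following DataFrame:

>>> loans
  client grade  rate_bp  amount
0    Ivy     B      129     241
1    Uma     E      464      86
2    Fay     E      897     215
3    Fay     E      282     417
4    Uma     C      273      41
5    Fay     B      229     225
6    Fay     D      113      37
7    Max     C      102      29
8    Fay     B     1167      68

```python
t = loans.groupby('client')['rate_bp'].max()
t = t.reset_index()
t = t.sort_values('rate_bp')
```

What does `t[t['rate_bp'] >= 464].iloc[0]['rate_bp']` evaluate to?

group by client, max of rate_bp:
client
Fay    1167
Ivy     129
Max     102
Uma     464
Name: rate_bp, dtype: int64
reset_index():
  client  rate_bp
0    Fay     1167
1    Ivy      129
2    Max      102
3    Uma      464
sort by rate_bp:
  client  rate_bp
2    Max      102
1    Ivy      129
3    Uma      464
0    Fay     1167
filter rows where rate_bp >= 464:
  client  rate_bp
3    Uma      464
0    Fay     1167

464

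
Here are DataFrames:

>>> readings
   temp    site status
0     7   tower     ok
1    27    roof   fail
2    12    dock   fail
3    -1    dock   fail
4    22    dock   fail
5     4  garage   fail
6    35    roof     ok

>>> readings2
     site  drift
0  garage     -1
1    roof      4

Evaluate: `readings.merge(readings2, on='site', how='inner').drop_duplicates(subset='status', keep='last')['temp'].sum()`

merge on 'site' (how='inner') → 3 rows:
   temp    site status  drift
0    27    roof   fail      4
1     4  garage   fail     -1
2    35    roof     ok      4
drop duplicate status (keep=last):
   temp    site status  drift
1     4  garage   fail     -1
2    35    roof     ok      4
The sum of column 'temp' is 39.

39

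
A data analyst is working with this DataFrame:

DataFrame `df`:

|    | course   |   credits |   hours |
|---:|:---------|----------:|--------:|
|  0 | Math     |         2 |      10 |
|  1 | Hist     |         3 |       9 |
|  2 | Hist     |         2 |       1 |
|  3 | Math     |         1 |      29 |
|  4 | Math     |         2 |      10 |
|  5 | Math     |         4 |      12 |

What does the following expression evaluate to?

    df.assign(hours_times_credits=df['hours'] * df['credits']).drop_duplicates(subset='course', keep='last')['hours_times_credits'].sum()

add column hours_times_credits = df['hours'] * df['credits']:
  course  credits  hours  hours_times_credits
0   Math        2     10                   20
1   Hist        3      9                   27
2   Hist        2      1                    2
3   Math        1     29                   29
4   Math        2     10                   20
5   Math        4     12                   48
drop duplicate course (keep=last):
  course  credits  hours  hours_times_credits
2   Hist        2      1                    2
5   Math        4     12                   48
Then the sum of column 'hours_times_credits': 50

50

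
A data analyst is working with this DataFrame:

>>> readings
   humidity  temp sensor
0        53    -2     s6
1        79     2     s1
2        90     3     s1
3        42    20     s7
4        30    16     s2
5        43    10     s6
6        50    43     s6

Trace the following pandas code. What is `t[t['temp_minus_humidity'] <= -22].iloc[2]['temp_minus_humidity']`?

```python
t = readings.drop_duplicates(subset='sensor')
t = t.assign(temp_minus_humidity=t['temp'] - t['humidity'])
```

drop duplicate sensor (keep=first):
   humidity  temp sensor
0        53    -2     s6
1        79     2     s1
3        42    20     s7
4        30    16     s2
add column temp_minus_humidity = t['temp'] - t['humidity']:
   humidity  temp sensor  temp_minus_humidity
0        53    -2     s6                  -55
1        79     2     s1                  -77
3        42    20     s7                  -22
4        30    16     s2                  -14
filter rows where temp_minus_humidity <= -22:
   humidity  temp sensor  temp_minus_humidity
0        53    -2     s6                  -55
1        79     2     s1                  -77
3        42    20     s7                  -22
value at position 2, column 'temp_minus_humidity' → -22

-22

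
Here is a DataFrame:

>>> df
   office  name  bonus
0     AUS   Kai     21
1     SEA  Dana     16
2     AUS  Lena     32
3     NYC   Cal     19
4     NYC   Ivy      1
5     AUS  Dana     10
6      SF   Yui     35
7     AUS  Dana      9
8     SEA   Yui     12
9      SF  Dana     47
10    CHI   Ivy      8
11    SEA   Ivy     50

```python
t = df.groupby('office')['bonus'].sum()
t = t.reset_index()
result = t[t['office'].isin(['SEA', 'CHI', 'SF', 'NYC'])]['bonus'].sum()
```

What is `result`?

group by office, sum of bonus:
office
AUS    72
CHI     8
NYC    20
SEA    78
SF     82
Name: bonus, dtype: int64
reset_index():
  office  bonus
0    AUS     72
1    CHI      8
2    NYC     20
3    SEA     78
4     SF     82
filter rows where office in ['SEA', 'CHI', 'SF', 'NYC']:
  office  bonus
1    CHI      8
2    NYC     20
3    SEA     78
4     SF     82
Hence 188.

188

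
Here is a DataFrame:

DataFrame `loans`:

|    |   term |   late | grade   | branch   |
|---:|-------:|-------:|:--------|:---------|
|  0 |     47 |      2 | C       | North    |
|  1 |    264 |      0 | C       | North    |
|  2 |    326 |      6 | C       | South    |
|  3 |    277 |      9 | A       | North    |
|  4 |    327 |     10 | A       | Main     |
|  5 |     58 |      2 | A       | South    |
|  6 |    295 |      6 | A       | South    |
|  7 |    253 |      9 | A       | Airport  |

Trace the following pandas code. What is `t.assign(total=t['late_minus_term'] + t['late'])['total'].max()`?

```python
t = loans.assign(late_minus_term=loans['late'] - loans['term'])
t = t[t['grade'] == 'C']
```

-43

add column late_minus_term = loans['late'] - loans['term']:
   term  late grade   branch  late_minus_term
0    47     2     C    North              -45
1   264     0     C    North             -264
2   326     6     C    South             -320
3   277     9     A    North             -268
4   327    10     A     Main             -317
5    58     2     A    South              -56
6   295     6     A    South             -289
7   253     9     A  Airport             -244
filter rows where grade == 'C':
   term  late grade branch  late_minus_term
0    47     2     C  North              -45
1   264     0     C  North             -264
2   326     6     C  South             -320
add column total = t['late_minus_term'] + t['late']:
   term  late grade branch  late_minus_term  total
0    47     2     C  North              -45    -43
1   264     0     C  North             -264   -264
2   326     6     C  South             -320   -314
So max() = -43.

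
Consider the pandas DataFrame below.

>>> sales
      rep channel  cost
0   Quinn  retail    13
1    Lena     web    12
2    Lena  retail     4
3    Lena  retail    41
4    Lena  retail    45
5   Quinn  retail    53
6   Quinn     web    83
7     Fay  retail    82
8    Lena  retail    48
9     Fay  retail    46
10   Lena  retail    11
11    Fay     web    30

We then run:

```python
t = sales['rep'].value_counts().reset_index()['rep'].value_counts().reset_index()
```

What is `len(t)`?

3

value_counts of rep:
rep
Lena     6
Quinn    3
Fay      3
Name: count, dtype: int64
reset_index():
     rep  count
0   Lena      6
1  Quinn      3
2    Fay      3
value_counts of rep:
rep
Lena     1
Quinn    1
Fay      1
Name: count, dtype: int64
reset_index():
     rep  count
0   Lena      1
1  Quinn      1
2    Fay      1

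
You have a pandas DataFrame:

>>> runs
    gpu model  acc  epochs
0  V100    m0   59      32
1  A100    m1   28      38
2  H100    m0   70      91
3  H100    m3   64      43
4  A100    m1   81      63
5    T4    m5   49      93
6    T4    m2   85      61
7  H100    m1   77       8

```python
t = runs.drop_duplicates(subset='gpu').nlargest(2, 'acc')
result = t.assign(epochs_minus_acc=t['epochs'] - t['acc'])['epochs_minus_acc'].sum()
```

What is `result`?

drop duplicate gpu (keep=first):
    gpu model  acc  epochs
0  V100    m0   59      32
1  A100    m1   28      38
2  H100    m0   70      91
5    T4    m5   49      93
take 2 rows with largest acc:
    gpu model  acc  epochs
2  H100    m0   70      91
0  V100    m0   59      32
add column epochs_minus_acc = t['epochs'] - t['acc']:
    gpu model  acc  epochs  epochs_minus_acc
2  H100    m0   70      91                21
0  V100    m0   59      32               -27
Then the sum of column 'epochs_minus_acc': -6

-6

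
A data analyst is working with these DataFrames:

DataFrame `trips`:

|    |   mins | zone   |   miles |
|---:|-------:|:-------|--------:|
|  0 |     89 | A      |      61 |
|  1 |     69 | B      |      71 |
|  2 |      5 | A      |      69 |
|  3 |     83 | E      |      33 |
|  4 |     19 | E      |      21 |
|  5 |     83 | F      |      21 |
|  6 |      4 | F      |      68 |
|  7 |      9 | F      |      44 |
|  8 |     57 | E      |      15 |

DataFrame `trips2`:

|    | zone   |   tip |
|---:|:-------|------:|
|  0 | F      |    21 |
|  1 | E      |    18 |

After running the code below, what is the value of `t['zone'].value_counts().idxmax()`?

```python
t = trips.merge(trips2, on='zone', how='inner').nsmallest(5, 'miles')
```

E

merge on 'zone' (how='inner') → 6 rows:
   mins zone  miles  tip
0    83    E     33   18
1    19    E     21   18
2    83    F     21   21
3     4    F     68   21
4     9    F     44   21
5    57    E     15   18
take 5 rows with smallest miles:
   mins zone  miles  tip
5    57    E     15   18
1    19    E     21   18
2    83    F     21   21
0    83    E     33   18
4     9    F     44   21
value_counts of zone:
zone
E    3
F    2
Name: count, dtype: int64
label with the largest value → E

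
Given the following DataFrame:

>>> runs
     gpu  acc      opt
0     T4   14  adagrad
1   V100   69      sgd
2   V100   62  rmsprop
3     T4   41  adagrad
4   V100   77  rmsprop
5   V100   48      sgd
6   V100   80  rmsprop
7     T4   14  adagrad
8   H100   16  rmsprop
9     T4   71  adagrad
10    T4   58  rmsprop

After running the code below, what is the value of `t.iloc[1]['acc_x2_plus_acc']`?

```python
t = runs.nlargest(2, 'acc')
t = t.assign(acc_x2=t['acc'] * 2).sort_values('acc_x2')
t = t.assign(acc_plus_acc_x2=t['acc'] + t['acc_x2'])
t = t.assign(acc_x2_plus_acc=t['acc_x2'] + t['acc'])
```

240

take 2 rows with largest acc:
    gpu  acc      opt
6  V100   80  rmsprop
4  V100   77  rmsprop
add column acc_x2 = t['acc'] * 2:
    gpu  acc      opt  acc_x2
6  V100   80  rmsprop     160
4  V100   77  rmsprop     154
sort by acc_x2:
    gpu  acc      opt  acc_x2
4  V100   77  rmsprop     154
6  V100   80  rmsprop     160
add column acc_plus_acc_x2 = t['acc'] + t['acc_x2']:
    gpu  acc      opt  acc_x2  acc_plus_acc_x2
4  V100   77  rmsprop     154              231
6  V100   80  rmsprop     160              240
add column acc_x2_plus_acc = t['acc_x2'] + t['acc']:
    gpu  acc      opt  acc_x2  acc_plus_acc_x2  acc_x2_plus_acc
4  V100   77  rmsprop     154              231              231
6  V100   80  rmsprop     160              240              240
Taking the value at position 1, column 'acc_x2_plus_acc' gives 240.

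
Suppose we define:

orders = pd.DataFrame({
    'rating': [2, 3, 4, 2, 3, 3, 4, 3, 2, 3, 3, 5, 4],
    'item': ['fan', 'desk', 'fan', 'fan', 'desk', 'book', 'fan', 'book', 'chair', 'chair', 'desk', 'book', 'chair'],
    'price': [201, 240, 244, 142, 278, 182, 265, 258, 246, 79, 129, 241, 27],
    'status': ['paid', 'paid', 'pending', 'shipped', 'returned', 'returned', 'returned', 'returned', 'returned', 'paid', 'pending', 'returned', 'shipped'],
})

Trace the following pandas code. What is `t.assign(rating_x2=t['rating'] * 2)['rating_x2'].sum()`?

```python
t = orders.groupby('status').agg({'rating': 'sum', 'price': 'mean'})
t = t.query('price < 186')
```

28

group by status: sum(rating), mean(price):
          rating       price
status                      
paid           8  173.333333
pending        7  186.500000
returned      20  245.000000
shipped        6   84.500000
filter rows where price < 186:
         rating       price
status                     
paid          8  173.333333
shipped       6   84.500000
add column rating_x2 = t['rating'] * 2:
         rating       price  rating_x2
status                                
paid          8  173.333333         16
shipped       6   84.500000         12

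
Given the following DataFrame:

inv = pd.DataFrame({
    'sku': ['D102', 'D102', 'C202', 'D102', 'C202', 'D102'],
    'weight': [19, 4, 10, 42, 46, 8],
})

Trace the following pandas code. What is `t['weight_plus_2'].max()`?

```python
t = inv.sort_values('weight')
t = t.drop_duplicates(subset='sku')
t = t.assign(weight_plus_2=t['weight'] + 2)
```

12

sort by weight:
    sku  weight
1  D102       4
5  D102       8
2  C202      10
0  D102      19
3  D102      42
4  C202      46
drop duplicate sku (keep=first):
    sku  weight
1  D102       4
2  C202      10
add column weight_plus_2 = t['weight'] + 2:
    sku  weight  weight_plus_2
1  D102       4              6
2  C202      10             12
Taking the max of column 'weight_plus_2' gives 12.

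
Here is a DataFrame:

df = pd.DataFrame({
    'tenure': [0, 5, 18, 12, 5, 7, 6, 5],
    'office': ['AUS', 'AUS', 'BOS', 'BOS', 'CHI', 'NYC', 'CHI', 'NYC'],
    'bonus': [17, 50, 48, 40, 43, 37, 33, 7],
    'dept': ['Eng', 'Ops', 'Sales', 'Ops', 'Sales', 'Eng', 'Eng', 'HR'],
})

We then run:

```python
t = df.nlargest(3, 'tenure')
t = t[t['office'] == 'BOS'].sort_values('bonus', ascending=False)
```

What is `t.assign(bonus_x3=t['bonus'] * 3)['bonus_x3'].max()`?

take 3 rows with largest tenure:
   tenure office  bonus   dept
2      18    BOS     48  Sales
3      12    BOS     40    Ops
5       7    NYC     37    Eng
filter rows where office == 'BOS':
   tenure office  bonus   dept
2      18    BOS     48  Sales
3      12    BOS     40    Ops
sort by bonus descending:
   tenure office  bonus   dept
2      18    BOS     48  Sales
3      12    BOS     40    Ops
add column bonus_x3 = t['bonus'] * 3:
   tenure office  bonus   dept  bonus_x3
2      18    BOS     48  Sales       144
3      12    BOS     40    Ops       120

144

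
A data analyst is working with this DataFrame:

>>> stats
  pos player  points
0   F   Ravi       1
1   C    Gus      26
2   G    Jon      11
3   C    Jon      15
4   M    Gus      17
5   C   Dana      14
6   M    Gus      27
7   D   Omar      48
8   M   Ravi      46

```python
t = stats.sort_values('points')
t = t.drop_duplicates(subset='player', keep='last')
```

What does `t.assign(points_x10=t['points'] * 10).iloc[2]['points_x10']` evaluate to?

sort by points:
  pos player  points
0   F   Ravi       1
2   G    Jon      11
5   C   Dana      14
3   C    Jon      15
4   M    Gus      17
1   C    Gus      26
6   M    Gus      27
8   M   Ravi      46
7   D   Omar      48
drop duplicate player (keep=last):
  pos player  points
5   C   Dana      14
3   C    Jon      15
6   M    Gus      27
8   M   Ravi      46
7   D   Omar      48
add column points_x10 = t['points'] * 10:
  pos player  points  points_x10
5   C   Dana      14         140
3   C    Jon      15         150
6   M    Gus      27         270
8   M   Ravi      46         460
7   D   Omar      48         480
The value at position 2, column 'points_x10' is 270.

270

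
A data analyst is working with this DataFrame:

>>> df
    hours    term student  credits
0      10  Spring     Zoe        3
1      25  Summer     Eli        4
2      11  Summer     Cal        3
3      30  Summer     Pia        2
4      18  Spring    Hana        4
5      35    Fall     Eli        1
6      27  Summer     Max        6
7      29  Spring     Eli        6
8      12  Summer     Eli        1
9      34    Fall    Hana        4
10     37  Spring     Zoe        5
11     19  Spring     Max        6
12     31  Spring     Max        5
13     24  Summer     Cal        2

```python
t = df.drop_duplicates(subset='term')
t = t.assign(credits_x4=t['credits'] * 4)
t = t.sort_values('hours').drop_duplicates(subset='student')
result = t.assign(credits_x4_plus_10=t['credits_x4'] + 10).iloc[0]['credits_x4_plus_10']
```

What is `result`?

drop duplicate term (keep=first):
   hours    term student  credits
0     10  Spring     Zoe        3
1     25  Summer     Eli        4
5     35    Fall     Eli        1
add column credits_x4 = t['credits'] * 4:
   hours    term student  credits  credits_x4
0     10  Spring     Zoe        3          12
1     25  Summer     Eli        4          16
5     35    Fall     Eli        1           4
sort by hours:
   hours    term student  credits  credits_x4
0     10  Spring     Zoe        3          12
1     25  Summer     Eli        4          16
5     35    Fall     Eli        1           4
drop duplicate student (keep=first):
   hours    term student  credits  credits_x4
0     10  Spring     Zoe        3          12
1     25  Summer     Eli        4          16
add column credits_x4_plus_10 = t['credits_x4'] + 10:
   hours    term student  credits  credits_x4  credits_x4_plus_10
0     10  Spring     Zoe        3          12                  22
1     25  Summer     Eli        4          16                  26
Finally, value at position 0, column 'credits_x4_plus_10' = 22.

22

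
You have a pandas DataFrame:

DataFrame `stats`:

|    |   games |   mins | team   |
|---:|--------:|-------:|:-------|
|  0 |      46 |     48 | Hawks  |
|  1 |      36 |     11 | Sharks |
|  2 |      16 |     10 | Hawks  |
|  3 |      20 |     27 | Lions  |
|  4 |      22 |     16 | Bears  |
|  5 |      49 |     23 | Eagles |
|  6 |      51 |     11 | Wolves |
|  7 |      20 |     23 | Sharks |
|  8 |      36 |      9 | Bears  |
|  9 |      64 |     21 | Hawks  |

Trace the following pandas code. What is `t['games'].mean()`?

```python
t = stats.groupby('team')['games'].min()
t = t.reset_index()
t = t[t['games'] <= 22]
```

19.5

group by team, min of games:
team
Bears     22
Eagles    49
Hawks     16
Lions     20
Sharks    20
Wolves    51
Name: games, dtype: int64
reset_index():
     team  games
0   Bears     22
1  Eagles     49
2   Hawks     16
3   Lions     20
4  Sharks     20
5  Wolves     51
filter rows where games <= 22:
     team  games
0   Bears     22
2   Hawks     16
3   Lions     20
4  Sharks     20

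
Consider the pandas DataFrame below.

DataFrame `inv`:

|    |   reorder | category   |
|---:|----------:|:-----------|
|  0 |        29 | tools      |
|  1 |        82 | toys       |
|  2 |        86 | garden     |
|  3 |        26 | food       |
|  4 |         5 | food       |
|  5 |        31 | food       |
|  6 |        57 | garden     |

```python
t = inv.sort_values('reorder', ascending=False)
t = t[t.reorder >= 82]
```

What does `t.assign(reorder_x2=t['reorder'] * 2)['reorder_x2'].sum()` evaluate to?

sort by reorder descending:
   reorder category
2       86   garden
1       82     toys
6       57   garden
5       31     food
0       29    tools
3       26     food
4        5     food
filter rows where reorder >= 82:
   reorder category
2       86   garden
1       82     toys
add column reorder_x2 = t['reorder'] * 2:
   reorder category  reorder_x2
2       86   garden         172
1       82     toys         164
The sum of column 'reorder_x2' is 336.

336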